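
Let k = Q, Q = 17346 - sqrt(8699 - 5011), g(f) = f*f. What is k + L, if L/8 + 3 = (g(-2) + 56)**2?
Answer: 46122 - 2*sqrt(922) ≈ 46061.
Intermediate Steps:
g(f) = f**2
L = 28776 (L = -24 + 8*((-2)**2 + 56)**2 = -24 + 8*(4 + 56)**2 = -24 + 8*60**2 = -24 + 8*3600 = -24 + 28800 = 28776)
Q = 17346 - 2*sqrt(922) (Q = 17346 - sqrt(3688) = 17346 - 2*sqrt(922) ≈ 17285.)
k = 17346 - 2*sqrt(922) ≈ 17285.
k + L = (17346 - 2*sqrt(922)) + 28776 = 46122 - 2*sqrt(922)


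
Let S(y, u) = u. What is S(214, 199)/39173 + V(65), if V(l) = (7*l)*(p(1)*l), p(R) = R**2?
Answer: 1158541674/39173 ≈ 29575.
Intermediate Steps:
V(l) = 7*l**2 (V(l) = (7*l)*(1**2*l) = (7*l)*(1*l) = (7*l)*l = 7*l**2)
S(214, 199)/39173 + V(65) = 199/39173 + 7*65**2 = 199*(1/39173) + 7*4225 = 199/39173 + 29575 = 1158541674/39173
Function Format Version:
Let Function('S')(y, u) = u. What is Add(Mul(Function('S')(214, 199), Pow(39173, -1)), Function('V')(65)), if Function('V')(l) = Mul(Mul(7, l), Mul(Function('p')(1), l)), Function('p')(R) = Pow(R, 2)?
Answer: Rational(1158541674, 39173) ≈ 29575.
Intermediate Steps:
Function('V')(l) = Mul(7, Pow(l, 2)) (Function('V')(l) = Mul(Mul(7, l), Mul(Pow(1, 2), l)) = Mul(Mul(7, l), Mul(1, l)) = Mul(Mul(7, l), l) = Mul(7, Pow(l, 2)))
Add(Mul(Function('S')(214, 199), Pow(39173, -1)), Function('V')(65)) = Add(Mul(199, Pow(39173, -1)), Mul(7, Pow(65, 2))) = Add(Mul(199, Rational(1, 39173)), Mul(7, 4225)) = Add(Rational(199, 39173), 29575) = Rational(1158541674, 39173)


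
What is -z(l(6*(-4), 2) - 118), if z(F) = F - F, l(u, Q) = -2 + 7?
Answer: 0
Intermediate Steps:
l(u, Q) = 5
z(F) = 0
-z(l(6*(-4), 2) - 118) = -1*0 = 0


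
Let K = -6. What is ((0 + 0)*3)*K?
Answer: 0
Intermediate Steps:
((0 + 0)*3)*K = ((0 + 0)*3)*(-6) = (0*3)*(-6) = 0*(-6) = 0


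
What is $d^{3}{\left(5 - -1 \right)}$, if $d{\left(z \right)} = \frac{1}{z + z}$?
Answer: $\frac{1}{1728} \approx 0.0005787$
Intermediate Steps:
$d{\left(z \right)} = \frac{1}{2 z}$
$d^{3}{\left(5 - -1 \right)} = \left(\frac{1}{2 \left(5 - -1\right)}\right)^{3} = \left(\frac{1}{2 \left(5 + 1\right)}\right)^{3} = \left(\frac{1}{2 \cdot 6}\right)^{3} = \left(\frac{1}{2} \cdot \frac{1}{6}\right)^{3} = \left(\frac{1}{12}\right)^{3} = \frac{1}{1728}$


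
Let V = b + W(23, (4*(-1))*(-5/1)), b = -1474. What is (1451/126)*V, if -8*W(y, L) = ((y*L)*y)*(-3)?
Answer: 7236137/252 ≈ 28715.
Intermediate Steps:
W(y, L) = 3*L*y**2/8 (W(y, L) = -(y*L)*y*(-3)/8 = -(L*y)*y*(-3)/8 = -L*y**2*(-3)/8 = -(-3)*L*y**2/8 = 3*L*y**2/8)
V = 4987/2 (V = -1474 + (3/8)*((4*(-1))*(-5/1))*23**2 = -1474 + (3/8)*(-(-20))*529 = -1474 + (3/8)*(-4*(-5))*529 = -1474 + (3/8)*20*529 = -1474 + 7935/2 = 4987/2 ≈ 2493.5)
(1451/126)*V = (1451/126)*(4987/2) = 7236137/252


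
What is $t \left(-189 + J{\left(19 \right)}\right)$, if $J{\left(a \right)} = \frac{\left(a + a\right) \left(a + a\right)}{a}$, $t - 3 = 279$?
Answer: $-31866$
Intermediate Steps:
$t = 282$ ($t = 3 + 279 = 282$)
$J{\left(a \right)} = 4 a$ ($J{\left(a \right)} = \frac{2 a 2 a}{a} = \frac{4 a^{2}}{a} = 4 a$)
$t \left(-189 + J{\left(19 \right)}\right) = 282 \left(-189 + 4 \cdot 19\right) = 282 \left(-189 + 76\right) = 282 \left(-113\right) = -31866$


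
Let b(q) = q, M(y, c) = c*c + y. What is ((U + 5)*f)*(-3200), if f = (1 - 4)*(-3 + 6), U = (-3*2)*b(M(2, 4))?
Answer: -2966400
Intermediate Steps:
M(y, c) = y + c² (M(y, c) = c² + y = y + c²)
U = -108 (U = (-3*2)*(2 + 4²) = -6*(2 + 16) = -6*18 = -108)
f = -9 (f = -3*3 = -9)
((U + 5)*f)*(-3200) = ((-108 + 5)*(-9))*(-3200) = -103*(-9)*(-3200) = 927*(-3200) = -2966400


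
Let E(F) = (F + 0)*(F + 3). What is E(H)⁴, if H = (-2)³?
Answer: 2560000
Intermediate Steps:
H = -8
E(F) = F*(3 + F)
E(H)⁴ = (-8*(3 - 8))⁴ = (-8*(-5))⁴ = 40⁴ = 2560000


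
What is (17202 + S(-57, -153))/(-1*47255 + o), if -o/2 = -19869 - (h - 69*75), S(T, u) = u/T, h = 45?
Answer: -326889/337763 ≈ -0.96781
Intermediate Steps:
o = 29478 (o = -2*(-19869 - (45 - 69*75)) = -2*(-19869 - (45 - 5175)) = -2*(-19869 - 1*(-5130)) = -2*(-19869 + 5130) = -2*(-14739) = 29478)
(17202 + S(-57, -153))/(-1*47255 + o) = (17202 - 153/(-57))/(-1*47255 + 29478) = (17202 - 153*(-1/57))/(-47255 + 29478) = (17202 + 51/19)/(-17777) = (326889/19)*(-1/17777) = -326889/337763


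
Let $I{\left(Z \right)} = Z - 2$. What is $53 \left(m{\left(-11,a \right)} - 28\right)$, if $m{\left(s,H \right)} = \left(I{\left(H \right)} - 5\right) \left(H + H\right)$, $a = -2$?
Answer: $424$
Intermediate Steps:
$I{\left(Z \right)} = -2 + Z$
$m{\left(s,H \right)} = 2 H \left(-7 + H\right)$ ($m{\left(s,H \right)} = \left(\left(-2 + H\right) - 5\right) \left(H + H\right) = \left(-7 + H\right) 2 H = 2 H \left(-7 + H\right)$)
$53 \left(m{\left(-11,a \right)} - 28\right) = 53 \left(2 \left(-2\right) \left(-7 - 2\right) - 28\right) = 53 \left(2 \left(-2\right) \left(-9\right) - 28\right) = 53 \left(36 - 28\right) = 53 \cdot 8 = 424$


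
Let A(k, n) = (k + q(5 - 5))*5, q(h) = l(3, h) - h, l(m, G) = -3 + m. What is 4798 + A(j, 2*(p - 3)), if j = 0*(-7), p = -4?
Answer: 4798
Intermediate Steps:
q(h) = -h (q(h) = (-3 + 3) - h = 0 - h = -h)
j = 0
A(k, n) = 5*k (A(k, n) = (k - (5 - 5))*5 = (k - 1*0)*5 = (k + 0)*5 = k*5 = 5*k)
4798 + A(j, 2*(p - 3)) = 4798 + 5*0 = 4798 + 0 = 4798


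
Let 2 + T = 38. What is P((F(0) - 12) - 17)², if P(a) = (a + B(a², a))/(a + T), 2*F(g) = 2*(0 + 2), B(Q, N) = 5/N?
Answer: 538756/59049 ≈ 9.1239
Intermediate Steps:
F(g) = 2 (F(g) = (2*(0 + 2))/2 = (2*2)/2 = (½)*4 = 2)
T = 36 (T = -2 + 38 = 36)
P(a) = (a + 5/a)/(36 + a) (P(a) = (a + 5/a)/(a + 36) = (a + 5/a)/(36 + a))
P((F(0) - 12) - 17)² = ((5 + ((2 - 12) - 17)²)/(((2 - 12) - 17)*(36 + ((2 - 12) - 17))))² = ((5 + (-10 - 17)²)/((-10 - 17)*(36 + (-10 - 17))))² = ((5 + (-27)²)/((-27)*(36 - 27)))² = (-1/27*(5 + 729)/9)² = (-1/27*⅑*734)² = (-734/243)² = 538756/59049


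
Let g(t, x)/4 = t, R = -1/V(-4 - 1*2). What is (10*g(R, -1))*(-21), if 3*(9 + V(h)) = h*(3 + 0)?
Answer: -56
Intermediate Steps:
V(h) = -9 + h (V(h) = -9 + (h*(3 + 0))/3 = -9 + (h*3)/3 = -9 + (3*h)/3 = -9 + h)
R = 1/15 (R = -1/(-9 + (-4 - 1*2)) = -1/(-9 + (-4 - 2)) = -1/(-9 - 6) = -1/(-15) = -1*(-1/15) = 1/15 ≈ 0.066667)
g(t, x) = 4*t
(10*g(R, -1))*(-21) = (10*(4*(1/15)))*(-21) = (10*(4/15))*(-21) = (8/3)*(-21) = -56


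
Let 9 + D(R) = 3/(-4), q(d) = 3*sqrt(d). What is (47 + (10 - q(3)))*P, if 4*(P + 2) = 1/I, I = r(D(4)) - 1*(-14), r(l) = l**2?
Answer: -198702/1745 + 10458*sqrt(3)/1745 ≈ -103.49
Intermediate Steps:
D(R) = -39/4 (D(R) = -9 + 3/(-4) = -9 + 3*(-1/4) = -9 - 3/4 = -39/4)
I = 1745/16 (I = (-39/4)**2 - 1*(-14) = 1521/16 + 14 = 1745/16 ≈ 109.06)
P = -3486/1745 (P = -2 + 1/(4*(1745/16)) = -2 + (1/4)*(16/1745) = -2 + 4/1745 = -3486/1745 ≈ -1.9977)
(47 + (10 - q(3)))*P = (47 + (10 - 3*sqrt(3)))*(-3486/1745) = (57 - 3*sqrt(3))*(-3486/1745) = -198702/1745 + 10458*sqrt(3)/1745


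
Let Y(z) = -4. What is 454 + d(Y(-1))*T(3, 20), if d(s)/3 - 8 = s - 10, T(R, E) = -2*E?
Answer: 1174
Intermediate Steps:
d(s) = -6 + 3*s (d(s) = 24 + 3*(s - 10) = 24 + 3*(-10 + s) = 24 + (-30 + 3*s) = -6 + 3*s)
454 + d(Y(-1))*T(3, 20) = 454 + (-6 + 3*(-4))*(-2*20) = 454 + (-6 - 12)*(-40) = 454 - 18*(-40) = 454 + 720 = 1174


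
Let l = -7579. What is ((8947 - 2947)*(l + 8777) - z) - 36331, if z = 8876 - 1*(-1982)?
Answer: 7140811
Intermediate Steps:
z = 10858 (z = 8876 + 1982 = 10858)
((8947 - 2947)*(l + 8777) - z) - 36331 = ((8947 - 2947)*(-7579 + 8777) - 1*10858) - 36331 = (6000*1198 - 10858) - 36331 = (7188000 - 10858) - 36331 = 7177142 - 36331 = 7140811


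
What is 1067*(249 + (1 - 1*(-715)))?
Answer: 1029655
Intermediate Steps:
1067*(249 + (1 - 1*(-715))) = 1067*(249 + (1 + 715)) = 1067*(249 + 716) = 1067*965 = 1029655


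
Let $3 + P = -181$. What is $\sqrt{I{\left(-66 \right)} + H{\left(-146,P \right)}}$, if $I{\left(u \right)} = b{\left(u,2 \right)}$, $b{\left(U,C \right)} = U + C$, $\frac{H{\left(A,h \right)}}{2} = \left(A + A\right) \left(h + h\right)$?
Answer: $24 \sqrt{373} \approx 463.52$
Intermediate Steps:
$P = -184$ ($P = -3 - 181 = -184$)
$H{\left(A,h \right)} = 8 A h$ ($H{\left(A,h \right)} = 2 \left(A + A\right) \left(h + h\right) = 2 \cdot 2 A 2 h = 2 \cdot 4 A h = 8 A h$)
$b{\left(U,C \right)} = C + U$
$I{\left(u \right)} = 2 + u$
$\sqrt{I{\left(-66 \right)} + H{\left(-146,P \right)}} = \sqrt{\left(2 - 66\right) + 8 \left(-146\right) \left(-184\right)} = \sqrt{-64 + 214912} = \sqrt{214848} = 24 \sqrt{373}$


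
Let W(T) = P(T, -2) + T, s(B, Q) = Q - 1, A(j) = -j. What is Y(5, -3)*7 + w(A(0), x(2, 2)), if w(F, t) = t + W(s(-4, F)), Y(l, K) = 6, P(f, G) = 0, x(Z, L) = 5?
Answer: 46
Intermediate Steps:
s(B, Q) = -1 + Q
W(T) = T (W(T) = 0 + T = T)
w(F, t) = -1 + F + t (w(F, t) = t + (-1 + F) = -1 + F + t)
Y(5, -3)*7 + w(A(0), x(2, 2)) = 6*7 + (-1 - 1*0 + 5) = 42 + (-1 + 0 + 5) = 42 + 4 = 46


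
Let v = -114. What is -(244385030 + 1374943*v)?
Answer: -87641528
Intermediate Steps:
-(244385030 + 1374943*v) = -(244385030 - 156743502) = -44353/(1/(-38*(-149) + (-3534 - 152))) = -44353/(1/(5662 - 3686)) = -44353/(1/1976) = -44353/1/1976 = -44353*1976 = -87641528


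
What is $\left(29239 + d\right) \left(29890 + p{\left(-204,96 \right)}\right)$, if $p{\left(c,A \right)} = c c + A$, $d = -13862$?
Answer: $1101023954$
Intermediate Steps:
$p{\left(c,A \right)} = A + c^{2}$ ($p{\left(c,A \right)} = c^{2} + A = A + c^{2}$)
$\left(29239 + d\right) \left(29890 + p{\left(-204,96 \right)}\right) = \left(29239 - 13862\right) \left(29890 + \left(96 + \left(-204\right)^{2}\right)\right) = 15377 \left(29890 + \left(96 + 41616\right)\right) = 15377 \left(29890 + 41712\right) = 15377 \cdot 71602 = 1101023954$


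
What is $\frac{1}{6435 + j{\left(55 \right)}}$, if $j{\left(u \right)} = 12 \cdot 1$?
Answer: $\frac{1}{6447} \approx 0.00015511$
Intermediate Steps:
$j{\left(u \right)} = 12$
$\frac{1}{6435 + j{\left(55 \right)}} = \frac{1}{6435 + 12} = \frac{1}{6447}$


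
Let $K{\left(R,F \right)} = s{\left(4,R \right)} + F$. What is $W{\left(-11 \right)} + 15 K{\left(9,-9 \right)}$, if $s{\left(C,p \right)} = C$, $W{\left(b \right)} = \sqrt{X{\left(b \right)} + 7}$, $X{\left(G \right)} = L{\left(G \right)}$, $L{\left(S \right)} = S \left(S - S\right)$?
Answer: $-75 + \sqrt{7} \approx -72.354$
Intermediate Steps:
$L{\left(S \right)} = 0$ ($L{\left(S \right)} = S 0 = 0$)
$X{\left(G \right)} = 0$
$W{\left(b \right)} = \sqrt{7}$ ($W{\left(b \right)} = \sqrt{0 + 7} = \sqrt{7}$)
$K{\left(R,F \right)} = 4 + F$
$W{\left(-11 \right)} + 15 K{\left(9,-9 \right)} = \sqrt{7} + 15 \left(4 - 9\right) = \sqrt{7} + 15 \left(-5\right) = \sqrt{7} - 75 = -75 + \sqrt{7}$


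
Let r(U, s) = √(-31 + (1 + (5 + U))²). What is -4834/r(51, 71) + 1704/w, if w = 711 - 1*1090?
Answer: -1704/379 - 2417*√3218/1609 ≈ -89.711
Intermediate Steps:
w = -379 (w = 711 - 1090 = -379)
r(U, s) = √(-31 + (6 + U)²)
-4834/r(51, 71) + 1704/w = -4834/√(-31 + (6 + 51)²) + 1704/(-379) = -4834/√(-31 + 57²) + 1704*(-1/379) = -4834/√(-31 + 3249) - 1704/379 = -4834*√3218/3218 - 1704/379 = -2417*√3218/1609 - 1704/379 = -1704/379 - 2417*√3218/1609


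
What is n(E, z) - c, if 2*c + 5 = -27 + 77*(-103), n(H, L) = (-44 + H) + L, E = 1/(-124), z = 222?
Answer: 515777/124 ≈ 4159.5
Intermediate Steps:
E = -1/124 ≈ -0.0080645
n(H, L) = -44 + H + L
c = -7963/2 (c = -5/2 + (-27 + 77*(-103))/2 = -5/2 + (-27 - 7931)/2 = -5/2 + (½)*(-7958) = -5/2 - 3979 = -7963/2 ≈ -3981.5)
n(E, z) - c = (-44 - 1/124 + 222) - 1*(-7963/2) = 22071/124 + 7963/2 = 515777/124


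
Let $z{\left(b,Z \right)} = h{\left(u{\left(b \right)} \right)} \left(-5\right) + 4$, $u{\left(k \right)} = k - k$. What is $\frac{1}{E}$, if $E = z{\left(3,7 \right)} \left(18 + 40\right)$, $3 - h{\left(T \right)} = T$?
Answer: $- \frac{1}{638} \approx -0.0015674$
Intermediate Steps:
$u{\left(k \right)} = 0$
$h{\left(T \right)} = 3 - T$
$z{\left(b,Z \right)} = -11$ ($z{\left(b,Z \right)} = \left(3 - 0\right) \left(-5\right) + 4 = \left(3 + 0\right) \left(-5\right) + 4 = 3 \left(-5\right) + 4 = -15 + 4 = -11$)
$E = -638$ ($E = - 11 \left(18 + 40\right) = \left(-11\right) 58 = -638$)
$\frac{1}{E} = \frac{1}{-638} = - \frac{1}{638}$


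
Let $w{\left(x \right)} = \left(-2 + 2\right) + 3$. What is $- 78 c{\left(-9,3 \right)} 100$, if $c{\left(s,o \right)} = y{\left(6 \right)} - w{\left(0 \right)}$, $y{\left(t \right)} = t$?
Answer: $-23400$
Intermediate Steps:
$w{\left(x \right)} = 3$ ($w{\left(x \right)} = 0 + 3 = 3$)
$c{\left(s,o \right)} = 3$ ($c{\left(s,o \right)} = 6 - 3 = 3$)
$- 78 c{\left(-9,3 \right)} 100 = \left(-78\right) 3 \cdot 100 = \left(-234\right) 100 = -23400$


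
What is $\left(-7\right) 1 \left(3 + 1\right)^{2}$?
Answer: $-112$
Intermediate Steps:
$\left(-7\right) 1 \left(3 + 1\right)^{2} = - 7 \cdot 4^{2} = \left(-7\right) 16 = -112$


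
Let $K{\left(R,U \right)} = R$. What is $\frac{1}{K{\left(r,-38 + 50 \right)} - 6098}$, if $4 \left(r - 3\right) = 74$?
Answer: $- \frac{2}{12153} \approx -0.00016457$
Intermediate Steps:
$r = \frac{43}{2}$ ($r = 3 + \frac{1}{4} \cdot 74 = 3 + \frac{37}{2} = \frac{43}{2} \approx 21.5$)
$\frac{1}{K{\left(r,-38 + 50 \right)} - 6098} = \frac{1}{\frac{43}{2} - 6098} = \frac{1}{- \frac{12153}{2}} = - \frac{2}{12153}$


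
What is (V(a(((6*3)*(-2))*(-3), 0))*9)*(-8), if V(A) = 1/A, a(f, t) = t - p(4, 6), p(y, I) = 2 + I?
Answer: 9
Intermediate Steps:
a(f, t) = -8 + t (a(f, t) = t - (2 + 6) = t - 1*8 = t - 8 = -8 + t)
V(A) = 1/A
(V(a(((6*3)*(-2))*(-3), 0))*9)*(-8) = (9/(-8 + 0))*(-8) = (9/(-8))*(-8) = -1/8*9*(-8) = -9/8*(-8) = 9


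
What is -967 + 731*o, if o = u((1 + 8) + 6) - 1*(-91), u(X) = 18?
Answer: 78712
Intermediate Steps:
o = 109 (o = 18 - 1*(-91) = 18 + 91 = 109)
-967 + 731*o = -967 + 731*109 = -967 + 79679 = 78712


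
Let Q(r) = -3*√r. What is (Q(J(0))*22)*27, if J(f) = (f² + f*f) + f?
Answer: 0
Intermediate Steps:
J(f) = f + 2*f² (J(f) = (f² + f²) + f = 2*f² + f = f + 2*f²)
(Q(J(0))*22)*27 = (-3*√(0*(1 + 2*0))*22)*27 = (-3*√(0*(1 + 0))*22)*27 = (-3*√(0*1)*22)*27 = (-3*√0*22)*27 = (-3*0*22)*27 = (0*22)*27 = 0*27 = 0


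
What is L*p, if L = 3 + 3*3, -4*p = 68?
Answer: -204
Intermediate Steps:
p = -17 (p = -1/4*68 = -17)
L = 12 (L = 3 + 9 = 12)
L*p = 12*(-17) = -204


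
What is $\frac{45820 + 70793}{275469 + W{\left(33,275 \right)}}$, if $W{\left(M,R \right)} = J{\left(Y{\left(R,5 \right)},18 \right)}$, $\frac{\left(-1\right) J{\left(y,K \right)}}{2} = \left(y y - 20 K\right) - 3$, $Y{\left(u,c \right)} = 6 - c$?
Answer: $\frac{116613}{276193} \approx 0.42222$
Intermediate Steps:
$J{\left(y,K \right)} = 6 - 2 y^{2} + 40 K$ ($J{\left(y,K \right)} = - 2 \left(\left(y y - 20 K\right) - 3\right) = - 2 \left(\left(y^{2} - 20 K\right) - 3\right) = - 2 \left(-3 + y^{2} - 20 K\right) = 6 - 2 y^{2} + 40 K$)
$W{\left(M,R \right)} = 724$ ($W{\left(M,R \right)} = 6 - 2 \left(6 - 5\right)^{2} + 40 \cdot 18 = 6 - 2 \left(6 - 5\right)^{2} + 720 = 6 - 2 \cdot 1^{2} + 720 = 6 - 2 + 720 = 724$)
$\frac{45820 + 70793}{275469 + W{\left(33,275 \right)}} = \frac{45820 + 70793}{275469 + 724} = \frac{116613}{276193}$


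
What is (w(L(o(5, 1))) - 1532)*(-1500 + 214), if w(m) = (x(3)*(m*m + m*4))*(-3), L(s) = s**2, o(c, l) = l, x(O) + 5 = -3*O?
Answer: 1700092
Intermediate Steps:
x(O) = -5 - 3*O
w(m) = 42*m**2 + 168*m (w(m) = ((-5 - 3*3)*(m*m + m*4))*(-3) = ((-5 - 9)*(m**2 + 4*m))*(-3) = -14*(m**2 + 4*m)*(-3) = (-56*m - 14*m**2)*(-3) = 42*m**2 + 168*m)
(w(L(o(5, 1))) - 1532)*(-1500 + 214) = (42*1**2*(4 + 1**2) - 1532)*(-1500 + 214) = (42*1*(4 + 1) - 1532)*(-1286) = (42*1*5 - 1532)*(-1286) = (210 - 1532)*(-1286) = -1322*(-1286) = 1700092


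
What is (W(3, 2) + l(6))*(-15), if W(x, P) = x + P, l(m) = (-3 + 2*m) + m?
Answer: -300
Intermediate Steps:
l(m) = -3 + 3*m
W(x, P) = P + x
(W(3, 2) + l(6))*(-15) = ((2 + 3) + (-3 + 3*6))*(-15) = (5 + (-3 + 18))*(-15) = (5 + 15)*(-15) = 20*(-15) = -300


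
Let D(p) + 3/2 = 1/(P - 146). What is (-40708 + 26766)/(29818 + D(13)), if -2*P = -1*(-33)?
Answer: -9062300/19380721 ≈ -0.46759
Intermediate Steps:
P = -33/2 (P = -(-1)*(-33)/2 = -1/2*33 = -33/2 ≈ -16.500)
D(p) = -979/650 (D(p) = -3/2 + 1/(-33/2 - 146) = -3/2 + 1/(-325/2) = -3/2 - 2/325 = -979/650)
(-40708 + 26766)/(29818 + D(13)) = (-40708 + 26766)/(29818 - 979/650) = -13942/19380721/650 = -13942*650/19380721 = -9062300/19380721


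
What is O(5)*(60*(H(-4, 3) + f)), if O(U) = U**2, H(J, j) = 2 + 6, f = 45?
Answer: 79500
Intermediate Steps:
H(J, j) = 8
O(5)*(60*(H(-4, 3) + f)) = 5**2*(60*(8 + 45)) = 25*(60*53) = 25*3180 = 79500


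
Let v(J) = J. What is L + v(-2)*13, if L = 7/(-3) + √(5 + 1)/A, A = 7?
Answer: -85/3 + √6/7 ≈ -27.983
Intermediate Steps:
L = -7/3 + √6/7 (L = 7/(-3) + √(5 + 1)/7 = 7*(-⅓) + √6*(⅐) = -7/3 + √6/7 ≈ -1.9834)
L + v(-2)*13 = (-7/3 + √6/7) - 2*13 = (-7/3 + √6/7) - 26 = -85/3 + √6/7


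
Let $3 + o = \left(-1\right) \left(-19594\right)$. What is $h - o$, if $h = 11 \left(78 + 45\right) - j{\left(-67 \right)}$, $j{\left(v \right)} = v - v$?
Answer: $-18238$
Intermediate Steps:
$j{\left(v \right)} = 0$
$o = 19591$ ($o = -3 - -19594 = -3 + 19594 = 19591$)
$h = 1353$ ($h = 11 \left(78 + 45\right) - 0 = 11 \cdot 123 + 0 = 1353 + 0 = 1353$)
$h - o = 1353 - 19591 = -18238$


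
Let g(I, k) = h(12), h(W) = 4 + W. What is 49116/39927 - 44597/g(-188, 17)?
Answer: -593279521/212944 ≈ -2786.1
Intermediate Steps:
g(I, k) = 16 (g(I, k) = 4 + 12 = 16)
49116/39927 - 44597/g(-188, 17) = 49116/39927 - 44597/16 = 49116*(1/39927) - 44597*1/16 = 16372/13309 - 44597/16 = -593279521/212944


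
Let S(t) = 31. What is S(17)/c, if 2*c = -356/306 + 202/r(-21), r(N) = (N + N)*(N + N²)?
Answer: -1032920/19573 ≈ -52.773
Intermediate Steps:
r(N) = 2*N*(N + N²) (r(N) = (2*N)*(N + N²) = 2*N*(N + N²))
c = -19573/33320 (c = (-356/306 + 202/((2*(-21)²*(1 - 21))))/2 = (-356*1/306 + 202/((2*441*(-20))))/2 = (-178/153 + 202/(-17640))/2 = (-178/153 + 202*(-1/17640))/2 = (-178/153 - 101/8820)/2 = (½)*(-19573/16660) = -19573/33320 ≈ -0.58743)
S(17)/c = 31/(-19573/33320) = 31*(-33320/19573) = -1032920/19573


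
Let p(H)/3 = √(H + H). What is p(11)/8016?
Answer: √22/2672 ≈ 0.0017554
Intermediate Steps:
p(H) = 3*√2*√H (p(H) = 3*√(H + H) = 3*√(2*H) = 3*(√2*√H) = 3*√2*√H)
p(11)/8016 = (3*√2*√11)/8016 = (3*√22)*(1/8016) = √22/2672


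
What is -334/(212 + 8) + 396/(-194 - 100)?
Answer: -15443/5390 ≈ -2.8651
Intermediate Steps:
-334/(212 + 8) + 396/(-194 - 100) = -334/220 + 396/(-294) = -334*1/220 + 396*(-1/294) = -167/110 - 66/49 = -15443/5390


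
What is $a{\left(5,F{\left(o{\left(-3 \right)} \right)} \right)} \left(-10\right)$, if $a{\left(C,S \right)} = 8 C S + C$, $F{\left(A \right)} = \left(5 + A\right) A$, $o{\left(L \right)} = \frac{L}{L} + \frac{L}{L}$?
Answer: $-5650$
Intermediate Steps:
$o{\left(L \right)} = 2$ ($o{\left(L \right)} = 1 + 1 = 2$)
$F{\left(A \right)} = A \left(5 + A\right)$
$a{\left(C,S \right)} = C + 8 C S$ ($a{\left(C,S \right)} = 8 C S + C = C + 8 C S$)
$a{\left(5,F{\left(o{\left(-3 \right)} \right)} \right)} \left(-10\right) = 5 \left(1 + 8 \cdot 2 \left(5 + 2\right)\right) \left(-10\right) = 5 \left(1 + 8 \cdot 2 \cdot 7\right) \left(-10\right) = 5 \left(1 + 8 \cdot 14\right) \left(-10\right) = 5 \left(1 + 112\right) \left(-10\right) = 5 \cdot 113 \left(-10\right) = 565 \left(-10\right) = -5650$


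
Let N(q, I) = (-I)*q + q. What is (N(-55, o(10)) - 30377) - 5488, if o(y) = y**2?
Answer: -30420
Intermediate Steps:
N(q, I) = q - I*q (N(q, I) = -I*q + q = q - I*q)
(N(-55, o(10)) - 30377) - 5488 = (-55*(1 - 1*10**2) - 30377) - 5488 = (-55*(1 - 1*100) - 30377) - 5488 = (-55*(1 - 100) - 30377) - 5488 = (-55*(-99) - 30377) - 5488 = (5445 - 30377) - 5488 = -24932 - 5488 = -30420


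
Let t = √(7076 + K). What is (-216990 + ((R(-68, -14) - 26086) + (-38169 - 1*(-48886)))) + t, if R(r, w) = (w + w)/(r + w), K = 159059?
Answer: -9526705/41 + √166135 ≈ -2.3195e+5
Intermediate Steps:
R(r, w) = 2*w/(r + w) (R(r, w) = (2*w)/(r + w) = 2*w/(r + w))
t = √166135 (t = √(7076 + 159059) = √166135 ≈ 407.60)
(-216990 + ((R(-68, -14) - 26086) + (-38169 - 1*(-48886)))) + t = (-216990 + ((2*(-14)/(-68 - 14) - 26086) + (-38169 - 1*(-48886)))) + √166135 = (-216990 + ((2*(-14)/(-82) - 26086) + (-38169 + 48886))) + √166135 = (-216990 + ((2*(-14)*(-1/82) - 26086) + 10717)) + √166135 = (-216990 + ((14/41 - 26086) + 10717)) + √166135 = (-216990 + (-1069512/41 + 10717)) + √166135 = (-216990 - 630115/41) + √166135 = -9526705/41 + √166135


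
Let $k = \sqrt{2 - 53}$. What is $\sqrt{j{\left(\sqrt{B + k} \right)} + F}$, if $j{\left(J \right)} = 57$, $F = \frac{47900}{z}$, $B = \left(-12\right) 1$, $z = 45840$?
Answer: $\frac{\sqrt{76231347}}{1146} \approx 7.6187$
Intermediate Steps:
$B = -12$
$k = i \sqrt{51}$ ($k = \sqrt{-51} = i \sqrt{51} \approx 7.1414 i$)
$F = \frac{2395}{2292}$ ($F = \frac{47900}{45840} = 47900 \cdot \frac{1}{45840} = \frac{2395}{2292} \approx 1.0449$)
$\sqrt{j{\left(\sqrt{B + k} \right)} + F} = \sqrt{57 + \frac{2395}{2292}} = \sqrt{\frac{133039}{2292}} = \frac{\sqrt{76231347}}{1146}$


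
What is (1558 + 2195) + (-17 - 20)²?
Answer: 5122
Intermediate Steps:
(1558 + 2195) + (-17 - 20)² = 3753 + (-37)² = 3753 + 1369 = 5122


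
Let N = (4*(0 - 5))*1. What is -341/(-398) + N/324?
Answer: 25631/32238 ≈ 0.79506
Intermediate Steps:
N = -20 (N = (4*(-5))*1 = -20*1 = -20)
-341/(-398) + N/324 = -341/(-398) - 20/324 = -341*(-1/398) - 20*1/324 = 341/398 - 5/81 = 25631/32238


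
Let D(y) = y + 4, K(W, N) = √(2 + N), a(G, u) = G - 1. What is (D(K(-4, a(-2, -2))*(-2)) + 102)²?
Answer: 11232 - 424*I ≈ 11232.0 - 424.0*I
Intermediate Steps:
a(G, u) = -1 + G
D(y) = 4 + y
(D(K(-4, a(-2, -2))*(-2)) + 102)² = ((4 + √(2 + (-1 - 2))*(-2)) + 102)² = ((4 + √(2 - 3)*(-2)) + 102)² = ((4 + √(-1)*(-2)) + 102)² = ((4 + I*(-2)) + 102)² = ((4 - 2*I) + 102)² = (106 - 2*I)²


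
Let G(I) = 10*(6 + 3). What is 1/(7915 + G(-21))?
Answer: 1/8005 ≈ 0.00012492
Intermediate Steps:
G(I) = 90 (G(I) = 10*9 = 90)
1/(7915 + G(-21)) = 1/(7915 + 90) = 1/8005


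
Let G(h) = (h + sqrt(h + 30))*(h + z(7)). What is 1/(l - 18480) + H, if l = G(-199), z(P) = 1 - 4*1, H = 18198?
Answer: 4354484783459/239283700 + 1313*I/239283700 ≈ 18198.0 + 5.4872e-6*I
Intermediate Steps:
z(P) = -3 (z(P) = 1 - 4 = -3)
G(h) = (-3 + h)*(h + sqrt(30 + h)) (G(h) = (h + sqrt(h + 30))*(h - 3) = (h + sqrt(30 + h))*(-3 + h) = (-3 + h)*(h + sqrt(30 + h)))
l = 40198 - 2626*I (l = (-199)**2 - 3*(-199) - 3*sqrt(30 - 199) - 199*sqrt(30 - 199) = 39601 + 597 - 39*I - 2587*I = 40198 - 2626*I ≈ 40198.0 - 2626.0*I)
1/(l - 18480) + H = 1/((40198 - 2626*I) - 18480) + 18198 = 1/(21718 - 2626*I) + 18198 = (21718 + 2626*I)/478567400 + 18198 = 18198 + (21718 + 2626*I)/478567400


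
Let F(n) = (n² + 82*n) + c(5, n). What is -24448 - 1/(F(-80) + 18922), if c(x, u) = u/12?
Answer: -1375591171/56266 ≈ -24448.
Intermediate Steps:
c(x, u) = u/12 (c(x, u) = u*(1/12) = u/12)
F(n) = n² + 985*n/12 (F(n) = (n² + 82*n) + n/12 = n² + 985*n/12)
-24448 - 1/(F(-80) + 18922) = -24448 - 1/((1/12)*(-80)*(985 + 12*(-80)) + 18922) = -24448 - 1/((1/12)*(-80)*(985 - 960) + 18922) = -24448 - 1/((1/12)*(-80)*25 + 18922) = -24448 - 1/(-500/3 + 18922) = -24448 - 1/56266/3 = -24448 - 1*3/56266 = -24448 - 3/56266 = -1375591171/56266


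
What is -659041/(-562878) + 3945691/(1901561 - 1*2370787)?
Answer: -477925871608/66029248107 ≈ -7.2381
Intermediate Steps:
-659041/(-562878) + 3945691/(1901561 - 1*2370787) = -659041*(-1/562878) + 3945691/(1901561 - 2370787) = 659041/562878 + 3945691/(-469226) = 659041/562878 + 3945691*(-1/469226) = 659041/562878 - 3945691/469226 = -477925871608/66029248107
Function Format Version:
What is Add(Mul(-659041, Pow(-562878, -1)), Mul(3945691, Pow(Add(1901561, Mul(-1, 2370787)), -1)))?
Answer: Rational(-477925871608, 66029248107) ≈ -7.2381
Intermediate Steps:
Add(Mul(-659041, Pow(-562878, -1)), Mul(3945691, Pow(Add(1901561, Mul(-1, 2370787)), -1))) = Add(Mul(-659041, Rational(-1, 562878)), Mul(3945691, Pow(Add(1901561, -2370787), -1))) = Add(Rational(659041, 562878), Mul(3945691, Pow(-469226, -1))) = Add(Rational(659041, 562878), Mul(3945691, Rational(-1, 469226))) = Add(Rational(659041, 562878), Rational(-3945691, 469226)) = Rational(-477925871608, 66029248107)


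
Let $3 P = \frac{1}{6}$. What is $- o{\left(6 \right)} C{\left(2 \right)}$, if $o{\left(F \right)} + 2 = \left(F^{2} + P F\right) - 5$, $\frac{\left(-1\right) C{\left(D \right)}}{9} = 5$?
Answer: $1320$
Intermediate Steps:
$P = \frac{1}{18}$ ($P = \frac{1}{3 \cdot 6} = \frac{1}{3} \cdot \frac{1}{6} = \frac{1}{18} \approx 0.055556$)
$C{\left(D \right)} = -45$ ($C{\left(D \right)} = \left(-9\right) 5 = -45$)
$o{\left(F \right)} = -7 + F^{2} + \frac{F}{18}$ ($o{\left(F \right)} = -2 - \left(5 - F^{2} - \frac{F}{18}\right) = -2 + \left(-5 + F^{2} + \frac{F}{18}\right) = -7 + F^{2} + \frac{F}{18}$)
$- o{\left(6 \right)} C{\left(2 \right)} = - (-7 + 6^{2} + \frac{1}{18} \cdot 6) \left(-45\right) = - (-7 + 36 + \frac{1}{3}) \left(-45\right) = \left(-1\right) \frac{88}{3} \left(-45\right) = \left(- \frac{88}{3}\right) \left(-45\right) = 1320$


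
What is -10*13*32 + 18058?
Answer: 13898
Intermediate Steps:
-10*13*32 + 18058 = -130*32 + 18058 = -4160 + 18058 = 13898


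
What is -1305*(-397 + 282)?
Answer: 150075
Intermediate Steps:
-1305*(-397 + 282) = -1305*(-115) = 150075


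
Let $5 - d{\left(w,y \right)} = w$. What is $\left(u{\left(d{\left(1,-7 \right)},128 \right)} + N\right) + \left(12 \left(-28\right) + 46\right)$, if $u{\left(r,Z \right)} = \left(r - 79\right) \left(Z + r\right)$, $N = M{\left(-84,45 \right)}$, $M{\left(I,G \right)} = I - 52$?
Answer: $-10326$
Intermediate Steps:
$M{\left(I,G \right)} = -52 + I$
$d{\left(w,y \right)} = 5 - w$
$N = -136$ ($N = -52 - 84 = -136$)
$u{\left(r,Z \right)} = \left(-79 + r\right) \left(Z + r\right)$
$\left(u{\left(d{\left(1,-7 \right)},128 \right)} + N\right) + \left(12 \left(-28\right) + 46\right) = \left(\left(\left(5 - 1\right)^{2} - 10112 - 79 \left(5 - 1\right) + 128 \left(5 - 1\right)\right) - 136\right) + \left(12 \left(-28\right) + 46\right) = \left(\left(\left(5 - 1\right)^{2} - 10112 - 79 \left(5 - 1\right) + 128 \left(5 - 1\right)\right) - 136\right) + \left(-336 + 46\right) = \left(\left(4^{2} - 10112 - 316 + 128 \cdot 4\right) - 136\right) - 290 = \left(\left(16 - 10112 - 316 + 512\right) - 136\right) - 290 = \left(-9900 - 136\right) - 290 = -10036 - 290 = -10326$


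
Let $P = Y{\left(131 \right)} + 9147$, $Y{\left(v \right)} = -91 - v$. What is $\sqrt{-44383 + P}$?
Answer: $i \sqrt{35458} \approx 188.3 i$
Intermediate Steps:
$P = 8925$ ($P = \left(-91 - 131\right) + 9147 = -222 + 9147 = 8925$)
$\sqrt{-44383 + P} = \sqrt{-44383 + 8925} = \sqrt{-35458} = i \sqrt{35458}$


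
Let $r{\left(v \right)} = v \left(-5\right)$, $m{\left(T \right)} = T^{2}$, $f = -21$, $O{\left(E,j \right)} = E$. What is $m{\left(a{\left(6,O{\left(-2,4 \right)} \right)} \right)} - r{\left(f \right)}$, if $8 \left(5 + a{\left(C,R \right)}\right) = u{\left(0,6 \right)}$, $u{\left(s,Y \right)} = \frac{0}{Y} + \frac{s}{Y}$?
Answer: $-80$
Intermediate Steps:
$u{\left(s,Y \right)} = \frac{s}{Y}$ ($u{\left(s,Y \right)} = 0 + \frac{s}{Y} = \frac{s}{Y}$)
$a{\left(C,R \right)} = -5$ ($a{\left(C,R \right)} = -5 + \frac{0 \cdot \frac{1}{6}}{8} = -5 + \frac{1}{8} \cdot 0 = -5 + 0 = -5$)
$r{\left(v \right)} = - 5 v$
$m{\left(a{\left(6,O{\left(-2,4 \right)} \right)} \right)} - r{\left(f \right)} = \left(-5\right)^{2} - \left(-5\right) \left(-21\right) = 25 - 105 = -80$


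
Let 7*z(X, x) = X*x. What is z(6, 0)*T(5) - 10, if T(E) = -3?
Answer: -10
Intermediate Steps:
z(X, x) = X*x/7 (z(X, x) = (X*x)/7 = X*x/7)
z(6, 0)*T(5) - 10 = ((⅐)*6*0)*(-3) - 10 = 0*(-3) - 10 = 0 - 10 = -10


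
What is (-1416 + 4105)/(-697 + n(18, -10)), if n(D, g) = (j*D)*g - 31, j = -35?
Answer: 2689/5572 ≈ 0.48259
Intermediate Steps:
n(D, g) = -31 - 35*D*g (n(D, g) = (-35*D)*g - 31 = -35*D*g - 31 = -31 - 35*D*g)
(-1416 + 4105)/(-697 + n(18, -10)) = (-1416 + 4105)/(-697 + (-31 - 35*18*(-10))) = 2689/(-697 + (-31 + 6300)) = 2689/(-697 + 6269) = 2689/5572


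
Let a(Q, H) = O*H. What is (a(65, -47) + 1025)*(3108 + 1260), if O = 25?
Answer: -655200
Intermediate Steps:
a(Q, H) = 25*H
(a(65, -47) + 1025)*(3108 + 1260) = (25*(-47) + 1025)*(3108 + 1260) = (-1175 + 1025)*4368 = -150*4368 = -655200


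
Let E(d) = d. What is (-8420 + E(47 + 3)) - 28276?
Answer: -36646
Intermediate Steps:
(-8420 + E(47 + 3)) - 28276 = (-8420 + (47 + 3)) - 28276 = (-8420 + 50) - 28276 = -8370 - 28276 = -36646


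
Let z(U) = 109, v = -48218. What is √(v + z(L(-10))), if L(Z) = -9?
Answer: I*√48109 ≈ 219.34*I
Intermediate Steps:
√(v + z(L(-10))) = √(-48218 + 109) = √(-48109) = I*√48109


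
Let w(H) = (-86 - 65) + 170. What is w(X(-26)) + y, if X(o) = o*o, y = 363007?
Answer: 363026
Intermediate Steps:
X(o) = o²
w(H) = 19 (w(H) = -151 + 170 = 19)
w(X(-26)) + y = 19 + 363007 = 363026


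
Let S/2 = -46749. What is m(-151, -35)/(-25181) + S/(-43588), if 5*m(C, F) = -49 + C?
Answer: 1178058329/548794714 ≈ 2.1466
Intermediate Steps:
m(C, F) = -49/5 + C/5 (m(C, F) = (-49 + C)/5 = -49/5 + C/5)
S = -93498 (S = 2*(-46749) = -93498)
m(-151, -35)/(-25181) + S/(-43588) = (-49/5 + (1/5)*(-151))/(-25181) - 93498/(-43588) = (-49/5 - 151/5)*(-1/25181) - 93498*(-1/43588) = -40*(-1/25181) + 46749/21794 = 40/25181 + 46749/21794 = 1178058329/548794714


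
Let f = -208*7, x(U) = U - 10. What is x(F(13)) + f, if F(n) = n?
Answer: -1453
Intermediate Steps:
x(U) = -10 + U
f = -1456
x(F(13)) + f = (-10 + 13) - 1456 = 3 - 1456 = -1453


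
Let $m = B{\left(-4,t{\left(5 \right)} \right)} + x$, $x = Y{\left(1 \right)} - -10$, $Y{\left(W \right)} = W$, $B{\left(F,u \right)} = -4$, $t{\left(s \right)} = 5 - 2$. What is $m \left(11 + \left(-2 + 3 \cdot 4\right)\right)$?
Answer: $147$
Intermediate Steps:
$t{\left(s \right)} = 3$ ($t{\left(s \right)} = 5 - 2 = 3$)
$x = 11$ ($x = 1 - -10 = 1 + 10 = 11$)
$m = 7$ ($m = -4 + 11 = 7$)
$m \left(11 + \left(-2 + 3 \cdot 4\right)\right) = 7 \left(11 + \left(-2 + 3 \cdot 4\right)\right) = 7 \left(11 + \left(-2 + 12\right)\right) = 7 \left(11 + 10\right) = 7 \cdot 21 = 147$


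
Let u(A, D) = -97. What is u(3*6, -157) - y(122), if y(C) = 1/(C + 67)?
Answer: -18334/189 ≈ -97.005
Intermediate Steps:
y(C) = 1/(67 + C)
u(3*6, -157) - y(122) = -97 - 1/(67 + 122) = -97 - 1/189 = -18334/189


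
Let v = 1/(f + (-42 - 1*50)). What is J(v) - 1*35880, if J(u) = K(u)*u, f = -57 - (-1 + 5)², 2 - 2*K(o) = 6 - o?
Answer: -1953665339/54450 ≈ -35880.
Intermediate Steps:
K(o) = -2 + o/2 (K(o) = 1 - (6 - o)/2 = 1 + (-3 + o/2) = -2 + o/2)
f = -73 (f = -57 - 1*4² = -57 - 1*16 = -57 - 16 = -73)
v = -1/165 (v = 1/(-73 + (-42 - 1*50)) = 1/(-73 + (-42 - 50)) = 1/(-73 - 92) = 1/(-165) = -1/165 ≈ -0.0060606)
J(u) = u*(-2 + u/2) (J(u) = (-2 + u/2)*u = u*(-2 + u/2))
J(v) - 1*35880 = (½)*(-1/165)*(-4 - 1/165) - 1*35880 = (½)*(-1/165)*(-661/165) - 35880 = 661/54450 - 35880 = -1953665339/54450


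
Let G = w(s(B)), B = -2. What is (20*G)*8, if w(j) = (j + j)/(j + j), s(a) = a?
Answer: 160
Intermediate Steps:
w(j) = 1 (w(j) = (2*j)/((2*j)) = (2*j)*(1/(2*j)) = 1)
G = 1
(20*G)*8 = (20*1)*8 = 20*8 = 160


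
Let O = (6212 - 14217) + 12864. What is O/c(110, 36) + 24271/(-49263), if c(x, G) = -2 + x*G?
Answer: 143304299/194982954 ≈ 0.73496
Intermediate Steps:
c(x, G) = -2 + G*x
O = 4859 (O = -8005 + 12864 = 4859)
O/c(110, 36) + 24271/(-49263) = 4859/(-2 + 36*110) + 24271/(-49263) = 4859/(-2 + 3960) + 24271*(-1/49263) = 4859/3958 - 24271/49263 = 143304299/194982954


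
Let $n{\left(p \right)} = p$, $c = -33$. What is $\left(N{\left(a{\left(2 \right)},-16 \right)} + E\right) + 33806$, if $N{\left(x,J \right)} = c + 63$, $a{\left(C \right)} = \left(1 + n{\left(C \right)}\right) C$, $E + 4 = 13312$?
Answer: $47144$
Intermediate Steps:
$E = 13308$ ($E = -4 + 13312 = 13308$)
$a{\left(C \right)} = C \left(1 + C\right)$ ($a{\left(C \right)} = \left(1 + C\right) C = C \left(1 + C\right)$)
$N{\left(x,J \right)} = 30$ ($N{\left(x,J \right)} = -33 + 63 = 30$)
$\left(N{\left(a{\left(2 \right)},-16 \right)} + E\right) + 33806 = \left(30 + 13308\right) + 33806 = 13338 + 33806 = 47144$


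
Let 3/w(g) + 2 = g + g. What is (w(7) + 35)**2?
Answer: 19881/16 ≈ 1242.6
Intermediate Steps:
w(g) = 3/(-2 + 2*g) (w(g) = 3/(-2 + (g + g)) = 3/(-2 + 2*g))
(w(7) + 35)**2 = (3/(2*(-1 + 7)) + 35)**2 = ((3/2)/6 + 35)**2 = ((3/2)*(1/6) + 35)**2 = (1/4 + 35)**2 = (141/4)**2 = 19881/16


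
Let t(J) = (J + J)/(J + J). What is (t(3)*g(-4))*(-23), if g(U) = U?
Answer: 92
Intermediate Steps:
t(J) = 1 (t(J) = (2*J)/((2*J)) = (2*J)*(1/(2*J)) = 1)
(t(3)*g(-4))*(-23) = (1*(-4))*(-23) = -4*(-23) = 92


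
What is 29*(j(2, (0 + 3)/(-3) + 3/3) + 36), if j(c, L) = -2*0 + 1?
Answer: 1073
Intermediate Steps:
j(c, L) = 1 (j(c, L) = 0 + 1 = 1)
29*(j(2, (0 + 3)/(-3) + 3/3) + 36) = 29*(1 + 36) = 29*37 = 1073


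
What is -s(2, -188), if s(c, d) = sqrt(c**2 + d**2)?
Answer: -2*sqrt(8837) ≈ -188.01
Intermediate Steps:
-s(2, -188) = -sqrt(2**2 + (-188)**2) = -sqrt(4 + 35344) = -sqrt(35348) = -2*sqrt(8837)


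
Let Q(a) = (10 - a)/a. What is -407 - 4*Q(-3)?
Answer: -1169/3 ≈ -389.67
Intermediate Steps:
Q(a) = (10 - a)/a
-407 - 4*Q(-3) = -407 - 4*(10 - 1*(-3))/(-3) = -407 - (-4)*(10 + 3)/3 = -407 - (-4)*13/3 = -407 - 4*(-13/3) = -407 + 52/3 = -1169/3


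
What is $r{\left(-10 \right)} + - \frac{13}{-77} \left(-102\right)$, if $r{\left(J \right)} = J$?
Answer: $- \frac{2096}{77} \approx -27.221$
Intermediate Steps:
$r{\left(-10 \right)} + - \frac{13}{-77} \left(-102\right) = -10 + - \frac{13}{-77} \left(-102\right) = -10 + \left(-13\right) \left(- \frac{1}{77}\right) \left(-102\right) = -10 + \frac{13}{77} \left(-102\right) = -10 - \frac{1326}{77} = - \frac{2096}{77}$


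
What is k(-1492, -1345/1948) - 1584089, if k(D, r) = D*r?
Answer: -770949658/487 ≈ -1.5831e+6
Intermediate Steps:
k(-1492, -1345/1948) - 1584089 = -(-2006740)/1948 - 1584089 = -1492*(-1345/1948) - 1584089 = 501685/487 - 1584089 = -770949658/487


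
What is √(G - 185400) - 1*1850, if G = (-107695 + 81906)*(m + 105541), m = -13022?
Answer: -1850 + I*√2386157891 ≈ -1850.0 + 48848.0*I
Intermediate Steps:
G = -2385972491 (G = (-107695 + 81906)*(-13022 + 105541) = -25789*92519 = -2385972491)
√(G - 185400) - 1*1850 = √(-2385972491 - 185400) - 1*1850 = √(-2386157891) - 1850 = I*√2386157891 - 1850 = -1850 + I*√2386157891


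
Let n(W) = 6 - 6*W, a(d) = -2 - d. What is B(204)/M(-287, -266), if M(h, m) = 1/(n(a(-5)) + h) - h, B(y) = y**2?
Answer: 1036932/7151 ≈ 145.01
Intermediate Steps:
n(W) = 6 - 6*W
M(h, m) = 1/(-12 + h) - h (M(h, m) = 1/((6 - 6*(-2 - 1*(-5))) + h) - h = 1/((6 - 6*(-2 + 5)) + h) - h = 1/((6 - 6*3) + h) - h = 1/((6 - 18) + h) - h = 1/(-12 + h) - h)
B(204)/M(-287, -266) = 204**2/(((1 - 1*(-287)**2 + 12*(-287))/(-12 - 287))) = 41616/(((1 - 1*82369 - 3444)/(-299))) = 41616/((-(1 - 82369 - 3444)/299)) = 41616/((-1/299*(-85812))) = 41616/(85812/299) = 41616*(299/85812) = 1036932/7151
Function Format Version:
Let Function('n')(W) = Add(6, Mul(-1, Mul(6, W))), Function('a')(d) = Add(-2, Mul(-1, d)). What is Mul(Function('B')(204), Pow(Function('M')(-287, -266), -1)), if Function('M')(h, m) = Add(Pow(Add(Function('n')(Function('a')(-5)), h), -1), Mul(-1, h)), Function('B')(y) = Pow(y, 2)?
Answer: Rational(1036932, 7151) ≈ 145.01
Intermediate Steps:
Function('n')(W) = Add(6, Mul(-6, W))
Function('M')(h, m) = Add(Pow(Add(-12, h), -1), Mul(-1, h)) (Function('M')(h, m) = Add(Pow(Add(Add(6, Mul(-6, Add(-2, Mul(-1, -5)))), h), -1), Mul(-1, h)) = Add(Pow(Add(Add(6, Mul(-6, Add(-2, 5))), h), -1), Mul(-1, h)) = Add(Pow(Add(Add(6, Mul(-6, 3)), h), -1), Mul(-1, h)) = Add(Pow(Add(Add(6, -18), h), -1), Mul(-1, h)) = Add(Pow(Add(-12, h), -1), Mul(-1, h)))
Mul(Function('B')(204), Pow(Function('M')(-287, -266), -1)) = Mul(Pow(204, 2), Pow(Mul(Pow(Add(-12, -287), -1), Add(1, Mul(-1, Pow(-287, 2)), Mul(12, -287))), -1)) = Mul(41616, Pow(Mul(Pow(-299, -1), Add(1, Mul(-1, 82369), -3444)), -1)) = Mul(41616, Pow(Mul(Rational(-1, 299), Add(1, -82369, -3444)), -1)) = Mul(41616, Pow(Mul(Rational(-1, 299), -85812), -1)) = Mul(41616, Pow(Rational(85812, 299), -1)) = Mul(41616, Rational(299, 85812)) = Rational(1036932, 7151)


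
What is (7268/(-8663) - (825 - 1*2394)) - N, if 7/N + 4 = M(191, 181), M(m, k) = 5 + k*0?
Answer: 13524338/8663 ≈ 1561.2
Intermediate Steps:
M(m, k) = 5 (M(m, k) = 5 + 0 = 5)
N = 7 (N = 7/(-4 + 5) = 7/1 = 7*1 = 7)
(7268/(-8663) - (825 - 1*2394)) - N = (7268/(-8663) - (825 - 1*2394)) - 1*7 = (7268*(-1/8663) - (825 - 2394)) - 7 = (-7268/8663 - 1*(-1569)) - 7 = (-7268/8663 + 1569) - 7 = 13584979/8663 - 7 = 13524338/8663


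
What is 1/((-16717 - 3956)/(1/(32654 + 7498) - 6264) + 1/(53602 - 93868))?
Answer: 10127387305782/33423036898609 ≈ 0.30301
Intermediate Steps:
1/((-16717 - 3956)/(1/(32654 + 7498) - 6264) + 1/(53602 - 93868)) = 1/(-20673/(1/40152 - 6264) + 1/(-40266)) = 1/(-20673/(1/40152 - 6264) - 1/40266) = 1/(-20673/(-251512127/40152) - 1/40266) = 1/(-20673*(-40152/251512127) - 1/40266) = 1/(830062296/251512127 - 1/40266) = 1/(33423036898609/10127387305782) = 10127387305782/33423036898609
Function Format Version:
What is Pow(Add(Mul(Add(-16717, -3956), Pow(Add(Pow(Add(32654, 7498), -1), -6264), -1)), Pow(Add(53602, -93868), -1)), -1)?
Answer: Rational(10127387305782, 33423036898609) ≈ 0.30301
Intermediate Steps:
Pow(Add(Mul(Add(-16717, -3956), Pow(Add(Pow(Add(32654, 7498), -1), -6264), -1)), Pow(Add(53602, -93868), -1)), -1) = Pow(Add(Mul(-20673, Pow(Add(Pow(40152, -1), -6264), -1)), Pow(-40266, -1)), -1) = Pow(Add(Mul(-20673, Pow(Add(Rational(1, 40152), -6264), -1)), Rational(-1, 40266)), -1) = Pow(Add(Mul(-20673, Pow(Rational(-251512127, 40152), -1)), Rational(-1, 40266)), -1) = Pow(Add(Mul(-20673, Rational(-40152, 251512127)), Rational(-1, 40266)), -1) = Pow(Add(Rational(830062296, 251512127), Rational(-1, 40266)), -1) = Pow(Rational(33423036898609, 10127387305782), -1) = Rational(10127387305782, 33423036898609)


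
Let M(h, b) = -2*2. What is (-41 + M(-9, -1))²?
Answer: 2025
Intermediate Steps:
M(h, b) = -4
(-41 + M(-9, -1))² = (-41 - 4)² = (-45)² = 2025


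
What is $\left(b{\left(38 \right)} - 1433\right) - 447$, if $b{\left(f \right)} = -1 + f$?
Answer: $-1843$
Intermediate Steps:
$\left(b{\left(38 \right)} - 1433\right) - 447 = \left(\left(-1 + 38\right) - 1433\right) - 447 = \left(37 - 1433\right) - 447 = -1396 - 447 = -1843$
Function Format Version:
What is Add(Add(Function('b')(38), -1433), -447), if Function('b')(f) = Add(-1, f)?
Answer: -1843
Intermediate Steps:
Add(Add(Function('b')(38), -1433), -447) = Add(Add(Add(-1, 38), -1433), -447) = Add(Add(37, -1433), -447) = Add(-1396, -447) = -1843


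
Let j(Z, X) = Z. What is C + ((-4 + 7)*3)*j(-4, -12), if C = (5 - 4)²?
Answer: -35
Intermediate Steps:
C = 1 (C = 1² = 1)
C + ((-4 + 7)*3)*j(-4, -12) = 1 + ((-4 + 7)*3)*(-4) = 1 + (3*3)*(-4) = 1 + 9*(-4) = 1 - 36 = -35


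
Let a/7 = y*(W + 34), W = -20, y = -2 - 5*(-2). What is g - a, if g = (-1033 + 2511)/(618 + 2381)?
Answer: -2349738/2999 ≈ -783.51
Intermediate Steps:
y = 8 (y = -2 + 10 = 8)
a = 784 (a = 7*(8*(-20 + 34)) = 7*(8*14) = 7*112 = 784)
g = 1478/2999 ≈ 0.49283
g - a = 1478/2999 - 1*784 = 1478/2999 - 784 = -2349738/2999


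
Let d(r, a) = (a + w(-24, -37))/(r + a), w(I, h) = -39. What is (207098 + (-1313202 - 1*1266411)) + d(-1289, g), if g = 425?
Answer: -1024926673/432 ≈ -2.3725e+6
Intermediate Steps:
d(r, a) = (-39 + a)/(a + r) (d(r, a) = (a - 39)/(r + a) = (-39 + a)/(a + r))
(207098 + (-1313202 - 1*1266411)) + d(-1289, g) = (207098 + (-1313202 - 1*1266411)) + (-39 + 425)/(425 - 1289) = (207098 + (-1313202 - 1266411)) + 386/(-864) = (207098 - 2579613) - 1/864*386 = -2372515 - 193/432 = -1024926673/432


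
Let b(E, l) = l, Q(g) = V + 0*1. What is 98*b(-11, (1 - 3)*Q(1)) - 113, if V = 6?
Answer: -1289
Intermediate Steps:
Q(g) = 6 (Q(g) = 6 + 0*1 = 6 + 0 = 6)
98*b(-11, (1 - 3)*Q(1)) - 113 = 98*((1 - 3)*6) - 113 = 98*(-2*6) - 113 = 98*(-12) - 113 = -1176 - 113 = -1289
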